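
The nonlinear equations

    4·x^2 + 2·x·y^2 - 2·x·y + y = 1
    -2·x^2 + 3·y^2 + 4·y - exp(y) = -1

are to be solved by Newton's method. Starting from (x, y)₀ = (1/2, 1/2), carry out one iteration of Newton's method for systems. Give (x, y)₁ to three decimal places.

(0.513, 0.206)

At (1/2, 1/2): F = (0.250, 1.60128).
Jacobian J = [[8·x + 2·y^2 - 2·y, 4·x·y - 2·x + 1], [-4·x, 6·y - exp(y) + 4]].
At the point, J = [[3.500, 1.000], [-2.000, 5.35128]] (det J = 20.72948).
Solving J·Δ = −F gives Δ = (0.013, -0.294).
Then the next iterate is (x, y)₁ = (0.513, 0.206).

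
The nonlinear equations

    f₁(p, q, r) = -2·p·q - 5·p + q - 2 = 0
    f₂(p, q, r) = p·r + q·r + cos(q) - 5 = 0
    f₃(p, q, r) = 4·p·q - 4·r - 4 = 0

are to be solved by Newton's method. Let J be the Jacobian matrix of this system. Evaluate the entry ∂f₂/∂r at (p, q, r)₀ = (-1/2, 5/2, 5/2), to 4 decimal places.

2.0000

∂f₂/∂r = p + q.
At (-1/2, 5/2, 5/2) this is 2.0000.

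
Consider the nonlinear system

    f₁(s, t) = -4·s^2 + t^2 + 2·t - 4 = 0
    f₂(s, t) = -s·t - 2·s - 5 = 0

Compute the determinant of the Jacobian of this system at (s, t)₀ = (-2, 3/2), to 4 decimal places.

49.5000

J = [[-8·s, 2·t + 2], [-t - 2, -s]].
At the point, J = [[16.0000, 5.0000], [-3.5000, 2.0000]].
det J = 49.5000.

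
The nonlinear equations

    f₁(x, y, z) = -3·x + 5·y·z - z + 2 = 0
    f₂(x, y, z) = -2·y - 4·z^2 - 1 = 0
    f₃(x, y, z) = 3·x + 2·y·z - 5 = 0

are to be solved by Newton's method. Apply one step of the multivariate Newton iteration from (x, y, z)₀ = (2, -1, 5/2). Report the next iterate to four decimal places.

At (2, -1, 5/2): F = (-19.0000, -24.0000, -4.0000).
Jacobian J = [[-3, 5·z, 5·y - 1], [0, -2, -8·z], [3, 2·z, 2·y]].
At the point, J = [[-3.0000, 12.5000, -6.0000], [0.0000, -2.0000, -20.0000], [3.0000, 5.0000, -2.0000]] (det J = -1098.0000).
Solving J·Δ = −F gives Δ = (-0.7359, 0.7322, -1.2732).
Then the next iterate is (x, y, z)₁ = (1.2641, -0.2678, 1.2268).

(1.2641, -0.2678, 1.2268)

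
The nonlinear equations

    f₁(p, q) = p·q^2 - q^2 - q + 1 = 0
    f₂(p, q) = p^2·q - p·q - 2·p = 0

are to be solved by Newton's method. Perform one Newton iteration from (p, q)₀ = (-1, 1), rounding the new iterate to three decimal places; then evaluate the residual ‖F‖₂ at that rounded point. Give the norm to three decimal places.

1.008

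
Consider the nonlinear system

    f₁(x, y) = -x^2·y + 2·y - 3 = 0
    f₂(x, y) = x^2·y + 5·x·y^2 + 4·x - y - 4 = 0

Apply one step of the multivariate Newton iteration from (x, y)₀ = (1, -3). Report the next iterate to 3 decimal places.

(1.605, -0.632)

At (1, -3): F = (-6.000, 45.000).
Jacobian J = [[-2·x·y, -x^2 + 2], [2·x·y + 5·y^2 + 4, x^2 + 10·x·y - 1]].
At the point, J = [[6.000, 1.000], [43.000, -30.000]] (det J = -223.000).
Solving J·Δ = −F gives Δ = (0.605, 2.368).
Then the next iterate is (x, y)₁ = (1.605, -0.632).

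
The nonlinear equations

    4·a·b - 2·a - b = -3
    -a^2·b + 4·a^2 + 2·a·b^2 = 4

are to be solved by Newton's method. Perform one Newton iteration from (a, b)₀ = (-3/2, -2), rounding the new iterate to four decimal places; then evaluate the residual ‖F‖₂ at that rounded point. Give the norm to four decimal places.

6.6716

At (-3/2, -2): F = (20.0000, -2.5000).
Jacobian J = [[4·b - 2, 4·a - 1], [-2·a·b + 8·a + 2·b^2, -a^2 + 4·a·b]].
At the point, J = [[-10.0000, -7.0000], [-10.0000, 9.7500]] (det J = -167.5000).
Solving J·Δ = −F gives Δ = (1.0597, 1.3433).
Then the next iterate is (a, b)₁ = (-0.4403, -0.6567).
Re-evaluating at (-0.4403, -0.6567): F = (5.693880, -3.476996), so ‖F‖₂ = 6.6716.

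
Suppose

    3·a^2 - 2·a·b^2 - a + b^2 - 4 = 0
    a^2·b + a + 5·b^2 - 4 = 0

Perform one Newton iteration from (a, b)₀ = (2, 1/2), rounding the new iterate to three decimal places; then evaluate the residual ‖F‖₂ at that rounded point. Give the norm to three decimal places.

At (2, 1/2): F = (5.250, 1.250).
Jacobian J = [[6·a - 2·b^2 - 1, -4·a·b + 2·b], [2·a·b + 1, a^2 + 10·b]].
At the point, J = [[10.500, -3.000], [3.000, 9.000]] (det J = 103.500).
Solving J·Δ = −F gives Δ = (-0.493, 0.025).
Then the next iterate is (a, b)₁ = (1.507, 0.525).
Re-evaluating at (1.507, 0.525): F = (0.75104, 0.07743), so ‖F‖₂ = 0.755.

0.755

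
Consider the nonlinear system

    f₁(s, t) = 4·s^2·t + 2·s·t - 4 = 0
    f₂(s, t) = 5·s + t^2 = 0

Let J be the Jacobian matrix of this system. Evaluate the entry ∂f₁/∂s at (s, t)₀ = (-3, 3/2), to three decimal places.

-33.000

∂f₁/∂s = 8·s·t + 2·t.
At (-3, 3/2) this is -33.000.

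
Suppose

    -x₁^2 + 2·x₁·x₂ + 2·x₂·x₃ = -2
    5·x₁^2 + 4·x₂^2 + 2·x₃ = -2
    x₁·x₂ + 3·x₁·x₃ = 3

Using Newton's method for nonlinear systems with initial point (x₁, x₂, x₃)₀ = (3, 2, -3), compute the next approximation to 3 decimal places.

(0.643, 2.786, -2.429)

At (3, 2, -3): F = (-7.000, 57.000, -24.000).
Jacobian J = [[-2·x₁ + 2·x₂, 2·x₁ + 2·x₃, 2·x₂], [10·x₁, 8·x₂, 2], [x₂ + 3·x₃, x₁, 3·x₁]].
At the point, J = [[-2.000, 0.000, 4.000], [30.000, 16.000, 2.000], [-7.000, 3.000, 9.000]] (det J = 532.000).
Solving J·Δ = −F gives Δ = (-2.357, 0.786, 0.571).
Then the next iterate is (x₁, x₂, x₃)₁ = (0.643, 2.786, -2.429).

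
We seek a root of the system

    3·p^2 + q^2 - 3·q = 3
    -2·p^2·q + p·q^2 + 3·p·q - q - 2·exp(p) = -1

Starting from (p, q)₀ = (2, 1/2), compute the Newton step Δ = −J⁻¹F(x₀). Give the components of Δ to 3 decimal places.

At (2, 1/2): F = (7.750, -14.77811).
Jacobian J = [[6·p, 2·q - 3], [-4·p·q + q^2 + 3·q - 2·exp(p), -2·p^2 + 2·p·q + 3·p - 1]].
At the point, J = [[12.000, -2.000], [-17.02811, -1.000]] (det J = -46.05622).
Solving J·Δ = −F gives Δ = (-0.810, -0.985).

(-0.810, -0.985)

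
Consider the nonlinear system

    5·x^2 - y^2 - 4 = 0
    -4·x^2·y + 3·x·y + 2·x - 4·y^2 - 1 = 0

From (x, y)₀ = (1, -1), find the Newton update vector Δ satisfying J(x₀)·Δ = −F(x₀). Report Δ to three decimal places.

(-0.071, 0.357)

At (1, -1): F = (0.000, -2.000).
Jacobian J = [[10·x, -2·y], [-8·x·y + 3·y + 2, -4·x^2 + 3·x - 8·y]].
At the point, J = [[10.000, 2.000], [7.000, 7.000]] (det J = 56.000).
Solving J·Δ = −F gives Δ = (-0.071, 0.357).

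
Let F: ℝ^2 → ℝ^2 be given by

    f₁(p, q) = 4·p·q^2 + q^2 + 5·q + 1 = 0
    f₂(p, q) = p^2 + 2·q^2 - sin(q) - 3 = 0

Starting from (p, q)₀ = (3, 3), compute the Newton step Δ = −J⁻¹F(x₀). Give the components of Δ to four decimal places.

(-8.3207, 2.0066)

At (3, 3): F = (133.0000, 23.858880).
Jacobian J = [[4·q^2, 8·p·q + 2·q + 5], [2·p, 4·q - cos(q)]].
At the point, J = [[36.0000, 83.0000], [6.0000, 12.989992]] (det J = -30.360270).
Solving J·Δ = −F gives Δ = (-8.3207, 2.0066).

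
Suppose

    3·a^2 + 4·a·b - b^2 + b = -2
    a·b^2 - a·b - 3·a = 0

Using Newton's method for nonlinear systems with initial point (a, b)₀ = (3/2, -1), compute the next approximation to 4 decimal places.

At (3/2, -1): F = (0.7500, -1.5000).
Jacobian J = [[6·a + 4·b, 4·a - 2·b + 1], [b^2 - b - 3, 2·a·b - a]].
At the point, J = [[5.0000, 9.0000], [-1.0000, -4.5000]] (det J = -13.5000).
Solving J·Δ = −F gives Δ = (0.7500, -0.5000).
Then the next iterate is (a, b)₁ = (2.2500, -1.5000).

(2.2500, -1.5000)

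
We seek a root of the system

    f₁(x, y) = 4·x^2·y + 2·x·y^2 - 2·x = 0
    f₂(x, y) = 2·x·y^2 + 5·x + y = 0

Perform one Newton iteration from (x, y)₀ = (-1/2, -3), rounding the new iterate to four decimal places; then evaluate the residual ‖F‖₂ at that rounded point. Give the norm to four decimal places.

10.8192

At (-1/2, -3): F = (-11.0000, -14.5000).
Jacobian J = [[8·x·y + 2·y^2 - 2, 4·x^2 + 4·x·y], [2·y^2 + 5, 4·x·y + 1]].
At the point, J = [[28.0000, 7.0000], [23.0000, 7.0000]] (det J = 35.0000).
Solving J·Δ = −F gives Δ = (-0.7000, 4.3714).
Then the next iterate is (x, y)₁ = (-1.2000, 1.3714).
Re-evaluating at (-1.2000, 1.3714): F = (5.785493, -9.142371), so ‖F‖₂ = 10.8192.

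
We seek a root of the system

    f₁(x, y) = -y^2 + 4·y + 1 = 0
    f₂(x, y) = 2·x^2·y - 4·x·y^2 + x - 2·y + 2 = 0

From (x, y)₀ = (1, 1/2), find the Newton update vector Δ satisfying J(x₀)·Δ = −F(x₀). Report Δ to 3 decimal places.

At (1, 1/2): F = (2.750, 2.000).
Jacobian J = [[0, -2·y + 4], [4·x·y - 4·y^2 + 1, 2·x^2 - 8·x·y - 2]].
At the point, J = [[0.000, 3.000], [2.000, -4.000]] (det J = -6.000).
Solving J·Δ = −F gives Δ = (-2.833, -0.917).

(-2.833, -0.917)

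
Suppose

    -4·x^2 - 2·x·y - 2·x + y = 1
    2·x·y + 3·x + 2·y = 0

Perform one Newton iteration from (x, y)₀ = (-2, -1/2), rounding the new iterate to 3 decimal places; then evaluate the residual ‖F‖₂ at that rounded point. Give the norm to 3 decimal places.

5.670

At (-2, -1/2): F = (-15.500, -5.000).
Jacobian J = [[-8·x - 2·y - 2, -2·x + 1], [2·y + 3, 2·x + 2]].
At the point, J = [[15.000, 5.000], [2.000, -2.000]] (det J = -40.000).
Solving J·Δ = −F gives Δ = (1.400, -1.100).
Then the next iterate is (x, y)₁ = (-0.600, -1.600).
Re-evaluating at (-0.600, -1.600): F = (-4.760, -3.080), so ‖F‖₂ = 5.670.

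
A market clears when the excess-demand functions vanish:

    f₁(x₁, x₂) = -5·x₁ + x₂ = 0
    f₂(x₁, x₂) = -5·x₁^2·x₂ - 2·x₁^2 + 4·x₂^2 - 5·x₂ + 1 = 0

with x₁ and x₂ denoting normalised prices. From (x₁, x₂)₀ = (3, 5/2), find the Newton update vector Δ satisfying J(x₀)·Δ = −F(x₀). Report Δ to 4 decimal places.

At (3, 5/2): F = (-12.5000, -117.0000).
Jacobian J = [[-5, 1], [-10·x₁·x₂ - 4·x₁, -5·x₁^2 + 8·x₂ - 5]].
At the point, J = [[-5.0000, 1.0000], [-87.0000, -30.0000]] (det J = 237.0000).
Solving J·Δ = −F gives Δ = (-2.0759, 2.1203).

(-2.0759, 2.1203)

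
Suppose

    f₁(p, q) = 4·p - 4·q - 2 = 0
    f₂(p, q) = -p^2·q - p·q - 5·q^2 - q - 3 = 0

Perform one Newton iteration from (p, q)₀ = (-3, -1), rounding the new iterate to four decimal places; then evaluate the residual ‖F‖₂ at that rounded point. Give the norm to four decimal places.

55.6094

At (-3, -1): F = (-10.0000, -1.0000).
Jacobian J = [[4, -4], [-2·p·q - q, -p^2 - p - 10·q - 1]].
At the point, J = [[4.0000, -4.0000], [-5.0000, 3.0000]] (det J = -8.0000).
Solving J·Δ = −F gives Δ = (-4.2500, -6.7500).
Then the next iterate is (p, q)₁ = (-7.2500, -7.7500).
Re-evaluating at (-7.2500, -7.7500): F = (0.0000, 55.609375), so ‖F‖₂ = 55.6094.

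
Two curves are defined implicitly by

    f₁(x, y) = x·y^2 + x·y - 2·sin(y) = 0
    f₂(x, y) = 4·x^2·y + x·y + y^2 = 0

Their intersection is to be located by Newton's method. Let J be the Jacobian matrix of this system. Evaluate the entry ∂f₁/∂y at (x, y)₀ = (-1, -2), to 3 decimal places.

3.832

∂f₁/∂y = 2·x·y + x - 2·cos(y).
At (-1, -2) this is 3.832.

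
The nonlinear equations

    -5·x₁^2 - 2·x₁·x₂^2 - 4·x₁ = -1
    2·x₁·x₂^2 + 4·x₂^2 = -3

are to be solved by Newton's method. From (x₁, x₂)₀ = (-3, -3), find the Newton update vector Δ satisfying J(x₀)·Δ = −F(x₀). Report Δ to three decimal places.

At (-3, -3): F = (22.000, -15.000).
Jacobian J = [[-10·x₁ - 2·x₂^2 - 4, -4·x₁·x₂], [2·x₂^2, 4·x₁·x₂ + 8·x₂]].
At the point, J = [[8.000, -36.000], [18.000, 12.000]] (det J = 744.000).
Solving J·Δ = −F gives Δ = (0.371, 0.694).

(0.371, 0.694)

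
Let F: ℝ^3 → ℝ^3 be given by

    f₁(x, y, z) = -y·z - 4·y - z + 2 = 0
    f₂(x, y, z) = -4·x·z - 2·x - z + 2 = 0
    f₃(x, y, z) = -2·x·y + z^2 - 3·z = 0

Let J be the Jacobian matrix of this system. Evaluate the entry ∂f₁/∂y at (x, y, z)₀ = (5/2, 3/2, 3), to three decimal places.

∂f₁/∂y = -z - 4.
At (5/2, 3/2, 3) this is -7.000.

-7.000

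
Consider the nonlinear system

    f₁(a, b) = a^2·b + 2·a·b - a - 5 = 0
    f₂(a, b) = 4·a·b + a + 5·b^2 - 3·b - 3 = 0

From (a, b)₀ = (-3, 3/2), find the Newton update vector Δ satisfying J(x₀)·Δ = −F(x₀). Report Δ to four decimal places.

(2.4643, 4.9167)

At (-3, 3/2): F = (2.5000, -17.2500).
Jacobian J = [[2·a·b + 2·b - 1, a^2 + 2·a], [4·b + 1, 4·a + 10·b - 3]].
At the point, J = [[-7.0000, 3.0000], [7.0000, 0.0000]] (det J = -21.0000).
Solving J·Δ = −F gives Δ = (2.4643, 4.9167).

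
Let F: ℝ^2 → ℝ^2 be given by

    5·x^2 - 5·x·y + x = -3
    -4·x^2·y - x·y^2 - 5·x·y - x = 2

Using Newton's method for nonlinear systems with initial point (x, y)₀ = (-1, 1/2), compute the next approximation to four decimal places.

(-0.1649, 0.5206)

At (-1, 1/2): F = (9.5000, -0.2500).
Jacobian J = [[10·x - 5·y + 1, -5·x], [-8·x·y - y^2 - 5·y - 1, -4·x^2 - 2·x·y - 5·x]].
At the point, J = [[-11.5000, 5.0000], [0.2500, 2.0000]] (det J = -24.2500).
Solving J·Δ = −F gives Δ = (0.8351, 0.0206).
Then the next iterate is (x, y)₁ = (-0.1649, 0.5206).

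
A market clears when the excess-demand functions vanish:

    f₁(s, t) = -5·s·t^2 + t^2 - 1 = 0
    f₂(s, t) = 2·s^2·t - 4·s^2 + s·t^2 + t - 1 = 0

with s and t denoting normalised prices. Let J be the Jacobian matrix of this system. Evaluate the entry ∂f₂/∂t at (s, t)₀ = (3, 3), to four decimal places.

∂f₂/∂t = 2·s^2 + 2·s·t + 1.
At (3, 3) this is 37.0000.

37.0000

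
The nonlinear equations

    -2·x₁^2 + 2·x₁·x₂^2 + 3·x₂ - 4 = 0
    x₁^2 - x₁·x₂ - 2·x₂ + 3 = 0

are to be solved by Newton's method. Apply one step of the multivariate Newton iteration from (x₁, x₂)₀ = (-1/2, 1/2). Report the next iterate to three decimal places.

At (-1/2, 1/2): F = (-3.250, 2.500).
Jacobian J = [[-4·x₁ + 2·x₂^2, 4·x₁·x₂ + 3], [2·x₁ - x₂, -x₁ - 2]].
At the point, J = [[2.500, 2.000], [-1.500, -1.500]] (det J = -0.750).
Solving J·Δ = −F gives Δ = (-0.167, 1.833).
Then the next iterate is (x₁, x₂)₁ = (-0.667, 2.333).

(-0.667, 2.333)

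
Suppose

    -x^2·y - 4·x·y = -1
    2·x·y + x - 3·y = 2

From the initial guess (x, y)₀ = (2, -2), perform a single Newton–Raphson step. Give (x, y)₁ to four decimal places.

At (2, -2): F = (25.0000, -2.0000).
Jacobian J = [[-2·x·y - 4·y, -x^2 - 4·x], [2·y + 1, 2·x - 3]].
At the point, J = [[16.0000, -12.0000], [-3.0000, 1.0000]] (det J = -20.0000).
Solving J·Δ = −F gives Δ = (0.0500, 2.1500).
Then the next iterate is (x, y)₁ = (2.0500, 0.1500).

(2.0500, 0.1500)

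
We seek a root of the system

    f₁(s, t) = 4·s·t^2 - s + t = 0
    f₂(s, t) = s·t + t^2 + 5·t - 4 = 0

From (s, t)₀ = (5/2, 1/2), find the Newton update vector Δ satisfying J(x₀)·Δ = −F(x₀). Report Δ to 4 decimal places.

(0.7727, -0.0455)

At (5/2, 1/2): F = (0.5000, 0.0000).
Jacobian J = [[4·t^2 - 1, 8·s·t + 1], [t, s + 2·t + 5]].
At the point, J = [[0.0000, 11.0000], [0.5000, 8.5000]] (det J = -5.5000).
Solving J·Δ = −F gives Δ = (0.7727, -0.0455).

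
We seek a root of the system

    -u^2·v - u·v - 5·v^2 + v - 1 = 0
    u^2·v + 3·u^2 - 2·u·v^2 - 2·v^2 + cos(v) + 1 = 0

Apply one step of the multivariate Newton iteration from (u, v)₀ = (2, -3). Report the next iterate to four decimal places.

At (2, -3): F = (-31.0000, -53.989992).
Jacobian J = [[-2·u·v - v, -u^2 - u - 10·v + 1], [2·u·v + 6·u - 2·v^2, u^2 - 4·u·v - 4·v - sin(v)]].
At the point, J = [[15.0000, 25.0000], [-18.0000, 40.141120]] (det J = 1052.116800).
Solving J·Δ = −F gives Δ = (-0.1002, 1.3001).
Then the next iterate is (u, v)₁ = (1.8998, -1.6999).

(1.8998, -1.6999)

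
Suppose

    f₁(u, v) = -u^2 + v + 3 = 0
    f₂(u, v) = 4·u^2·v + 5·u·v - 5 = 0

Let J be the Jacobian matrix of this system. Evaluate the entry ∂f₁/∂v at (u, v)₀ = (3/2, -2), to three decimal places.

1.000

∂f₁/∂v = 1.
At (3/2, -2) this is 1.000.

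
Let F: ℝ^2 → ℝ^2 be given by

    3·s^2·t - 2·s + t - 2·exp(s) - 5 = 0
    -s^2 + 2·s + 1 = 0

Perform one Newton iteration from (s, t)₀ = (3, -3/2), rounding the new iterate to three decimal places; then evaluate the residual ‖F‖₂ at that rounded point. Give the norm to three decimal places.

22.674

At (3, -3/2): F = (-93.17107, -2.000).
Jacobian J = [[6·s·t - 2·exp(s) - 2, 3·s^2 + 1], [-2·s + 2, 0]].
At the point, J = [[-69.17107, 28.000], [-4.000, 0.000]] (det J = 112.000).
Solving J·Δ = −F gives Δ = (-0.500, 2.092).
Then the next iterate is (s, t)₁ = (2.500, 0.592).
Re-evaluating at (2.500, 0.592): F = (-22.67299, -0.250), so ‖F‖₂ = 22.674.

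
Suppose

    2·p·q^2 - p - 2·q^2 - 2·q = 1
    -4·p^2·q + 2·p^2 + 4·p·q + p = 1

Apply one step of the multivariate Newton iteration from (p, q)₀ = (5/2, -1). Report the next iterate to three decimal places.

(1.458, -0.943)

At (5/2, -1): F = (1.500, 29.000).
Jacobian J = [[2·q^2 - 1, 4·p·q - 4·q - 2], [-8·p·q + 4·p + 4·q + 1, -4·p^2 + 4·p]].
At the point, J = [[1.000, -8.000], [27.000, -15.000]] (det J = 201.000).
Solving J·Δ = −F gives Δ = (-1.042, 0.057).
Then the next iterate is (p, q)₁ = (1.458, -0.943).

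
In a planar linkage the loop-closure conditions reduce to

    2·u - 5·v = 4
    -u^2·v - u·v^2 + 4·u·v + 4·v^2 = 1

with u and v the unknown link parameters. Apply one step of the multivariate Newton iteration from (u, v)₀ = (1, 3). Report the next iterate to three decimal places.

(7.741, 2.296)

At (1, 3): F = (-17.000, 35.000).
Jacobian J = [[2, -5], [-2·u·v - v^2 + 4·v, -u^2 - 2·u·v + 4·u + 8·v]].
At the point, J = [[2.000, -5.000], [-3.000, 21.000]] (det J = 27.000).
Solving J·Δ = −F gives Δ = (6.741, -0.704).
Then the next iterate is (u, v)₁ = (7.741, 2.296).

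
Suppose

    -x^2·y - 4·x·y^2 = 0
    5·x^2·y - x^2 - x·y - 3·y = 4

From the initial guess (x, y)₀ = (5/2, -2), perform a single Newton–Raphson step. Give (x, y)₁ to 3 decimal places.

At (5/2, -2): F = (-27.500, -61.750).
Jacobian J = [[-2·x·y - 4·y^2, -x^2 - 8·x·y], [10·x·y - 2·x - y, 5·x^2 - x - 3]].
At the point, J = [[-6.000, 33.750], [-53.000, 25.750]] (det J = 1634.250).
Solving J·Δ = −F gives Δ = (-0.842, 0.665).
Then the next iterate is (x, y)₁ = (1.658, -1.335).

(1.658, -1.335)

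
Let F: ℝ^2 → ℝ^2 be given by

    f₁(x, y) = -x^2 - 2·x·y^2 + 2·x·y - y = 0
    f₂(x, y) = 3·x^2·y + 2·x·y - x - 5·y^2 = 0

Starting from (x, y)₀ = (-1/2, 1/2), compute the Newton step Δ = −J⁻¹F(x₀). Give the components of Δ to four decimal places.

At (-1/2, 1/2): F = (-1.0000, -0.8750).
Jacobian J = [[-2·x - 2·y^2 + 2·y, -4·x·y + 2·x - 1], [6·x·y + 2·y - 1, 3·x^2 + 2·x - 10·y]].
At the point, J = [[1.5000, -1.0000], [-1.5000, -5.2500]] (det J = -9.3750).
Solving J·Δ = −F gives Δ = (0.4667, -0.3000).

(0.4667, -0.3000)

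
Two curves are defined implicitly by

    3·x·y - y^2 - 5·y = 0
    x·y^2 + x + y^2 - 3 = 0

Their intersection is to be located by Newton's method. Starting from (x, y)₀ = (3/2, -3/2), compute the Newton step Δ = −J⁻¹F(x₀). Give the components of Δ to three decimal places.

At (3/2, -3/2): F = (-1.500, 4.125).
Jacobian J = [[3·y, 3·x - 2·y - 5], [y^2 + 1, 2·x·y + 2·y]].
At the point, J = [[-4.500, 2.500], [3.250, -7.500]] (det J = 25.625).
Solving J·Δ = −F gives Δ = (-0.037, 0.534).

(-0.037, 0.534)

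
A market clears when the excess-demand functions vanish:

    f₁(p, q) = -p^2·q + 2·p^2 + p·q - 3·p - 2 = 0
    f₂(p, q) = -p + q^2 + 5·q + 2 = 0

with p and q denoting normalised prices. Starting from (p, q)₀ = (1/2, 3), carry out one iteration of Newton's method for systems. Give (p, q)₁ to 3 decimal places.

At (1/2, 3): F = (-2.250, 25.500).
Jacobian J = [[-2·p·q + 4·p + q - 3, -p^2 + p], [-1, 2·q + 5]].
At the point, J = [[-1.000, 0.250], [-1.000, 11.000]] (det J = -10.750).
Solving J·Δ = −F gives Δ = (-2.895, -2.581).
Then the next iterate is (p, q)₁ = (-2.395, 0.419).

(-2.395, 0.419)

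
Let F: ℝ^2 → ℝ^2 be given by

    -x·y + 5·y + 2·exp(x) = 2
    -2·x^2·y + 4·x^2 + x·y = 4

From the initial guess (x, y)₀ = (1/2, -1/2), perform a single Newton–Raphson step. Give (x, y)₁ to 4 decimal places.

(1.1667, -0.8509)

At (1/2, -1/2): F = (-0.952557, -3.0000).
Jacobian J = [[-y + 2·exp(x), -x + 5], [-4·x·y + 8·x + y, -2·x^2 + x]].
At the point, J = [[3.797443, 4.5000], [4.5000, 0.0000]] (det J = -20.2500).
Solving J·Δ = −F gives Δ = (0.6667, -0.3509).
Then the next iterate is (x, y)₁ = (1.1667, -0.8509).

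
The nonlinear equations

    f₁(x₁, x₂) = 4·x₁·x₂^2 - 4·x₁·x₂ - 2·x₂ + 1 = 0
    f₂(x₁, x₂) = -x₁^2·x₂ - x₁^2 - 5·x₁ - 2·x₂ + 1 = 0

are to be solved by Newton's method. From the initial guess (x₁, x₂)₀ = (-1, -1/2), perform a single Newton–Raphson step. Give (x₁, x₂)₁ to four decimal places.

(1.4000, -1.5333)

At (-1, -1/2): F = (-1.0000, 6.5000).
Jacobian J = [[4·x₂^2 - 4·x₂, 8·x₁·x₂ - 4·x₁ - 2], [-2·x₁·x₂ - 2·x₁ - 5, -x₁^2 - 2]].
At the point, J = [[3.0000, 6.0000], [-4.0000, -3.0000]] (det J = 15.0000).
Solving J·Δ = −F gives Δ = (2.4000, -1.0333).
Then the next iterate is (x₁, x₂)₁ = (1.4000, -1.5333).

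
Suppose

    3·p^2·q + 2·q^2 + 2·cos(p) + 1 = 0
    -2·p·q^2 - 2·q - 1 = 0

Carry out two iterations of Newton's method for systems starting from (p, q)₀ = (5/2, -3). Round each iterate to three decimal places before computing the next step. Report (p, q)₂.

At (5/2, -3): F = (-38.85229, -40.000).
Jacobian J = [[6·p·q - 2·sin(p), 3·p^2 + 4·q], [-2·q^2, -4·p·q - 2]].
At the point, J = [[-46.19694, 6.750], [-18.000, 28.000]] (det J = -1172.01444).
Solving J·Δ = −F gives Δ = (-0.698, 0.980).
Then the next iterate is (p, q)₁ = (1.802, -2.020).
Round to (1.802, -2.020) and repeat: F = (-10.97555, -11.66576), J = [[-23.78702, 1.66161], [-8.16080, 12.56016]].
Δ = (-0.415, 0.659), so (p, q)₂ = (1.387, -1.361).

(1.387, -1.361)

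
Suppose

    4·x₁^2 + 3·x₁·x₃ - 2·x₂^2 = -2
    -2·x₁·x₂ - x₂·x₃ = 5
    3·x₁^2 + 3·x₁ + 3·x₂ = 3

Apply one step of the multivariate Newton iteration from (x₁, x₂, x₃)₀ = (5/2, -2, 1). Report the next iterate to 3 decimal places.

(1.499, -1.746, 0.264)

At (5/2, -2, 1): F = (26.500, 7.000, 17.250).
Jacobian J = [[8·x₁ + 3·x₃, -4·x₂, 3·x₁], [-2·x₂, -2·x₁ - x₃, -x₂], [6·x₁ + 3, 3, 0]].
At the point, J = [[23.000, 8.000, 7.500], [4.000, -6.000, 2.000], [18.000, 3.000, 0.000]] (det J = 1050.000).
Solving J·Δ = −F gives Δ = (-1.001, 0.254, -0.736).
Then the next iterate is (x₁, x₂, x₃)₁ = (1.499, -1.746, 0.264).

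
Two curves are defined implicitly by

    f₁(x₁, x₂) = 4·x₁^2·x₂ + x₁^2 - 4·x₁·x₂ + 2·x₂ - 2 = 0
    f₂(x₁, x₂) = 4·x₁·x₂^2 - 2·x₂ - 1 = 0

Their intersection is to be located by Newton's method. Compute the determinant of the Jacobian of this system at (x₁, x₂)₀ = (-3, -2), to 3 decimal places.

1500.000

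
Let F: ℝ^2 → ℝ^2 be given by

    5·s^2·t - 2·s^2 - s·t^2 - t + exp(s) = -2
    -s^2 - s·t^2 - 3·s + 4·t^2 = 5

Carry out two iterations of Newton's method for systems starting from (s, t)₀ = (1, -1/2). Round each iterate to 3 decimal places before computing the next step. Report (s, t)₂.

(1.054, -1.700)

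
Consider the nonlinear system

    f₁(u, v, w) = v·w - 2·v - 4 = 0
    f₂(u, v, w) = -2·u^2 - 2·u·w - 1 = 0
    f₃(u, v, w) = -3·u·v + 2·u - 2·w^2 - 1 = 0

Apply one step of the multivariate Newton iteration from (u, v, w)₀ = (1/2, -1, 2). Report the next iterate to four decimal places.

(0.5833, 16.2778, -2.0000)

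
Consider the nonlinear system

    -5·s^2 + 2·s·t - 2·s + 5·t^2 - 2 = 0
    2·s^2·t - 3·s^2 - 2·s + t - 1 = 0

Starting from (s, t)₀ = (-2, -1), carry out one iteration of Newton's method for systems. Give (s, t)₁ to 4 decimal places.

At (-2, -1): F = (-9.0000, -18.0000).
Jacobian J = [[-10·s + 2·t - 2, 2·s + 10·t], [4·s·t - 6·s - 2, 2·s^2 + 1]].
At the point, J = [[16.0000, -14.0000], [18.0000, 9.0000]] (det J = 396.0000).
Solving J·Δ = −F gives Δ = (0.8409, 0.3182).
Then the next iterate is (s, t)₁ = (-1.1591, -0.6818).

(-1.1591, -0.6818)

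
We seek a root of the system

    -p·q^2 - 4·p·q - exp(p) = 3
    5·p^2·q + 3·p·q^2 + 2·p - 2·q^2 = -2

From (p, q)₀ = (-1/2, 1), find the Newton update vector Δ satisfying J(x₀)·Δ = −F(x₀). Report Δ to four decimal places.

At (-1/2, 1): F = (-1.106531, -1.2500).
Jacobian J = [[-q^2 - 4·q - exp(p), -2·p·q - 4·p], [10·p·q + 3·q^2 + 2, 5·p^2 + 6·p·q - 4·q]].
At the point, J = [[-5.606531, 3.0000], [0.0000, -5.7500]] (det J = 32.237551).
Solving J·Δ = −F gives Δ = (-0.3137, -0.2174).

(-0.3137, -0.2174)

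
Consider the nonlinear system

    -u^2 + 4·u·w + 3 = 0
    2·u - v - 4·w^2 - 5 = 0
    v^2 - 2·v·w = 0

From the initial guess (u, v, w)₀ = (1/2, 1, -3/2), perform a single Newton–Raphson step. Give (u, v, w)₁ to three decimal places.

At (1/2, 1, -3/2): F = (-0.250, -14.000, 4.000).
Jacobian J = [[-2·u + 4·w, 0, 4·u], [2, -1, -8·w], [0, 2·v - 2·w, -2·v]].
At the point, J = [[-7.000, 0.000, 2.000], [2.000, -1.000, 12.000], [0.000, 5.000, -2.000]] (det J = 426.000).
Solving J·Δ = −F gives Δ = (0.276, -0.364, 1.090).
Then the next iterate is (u, v, w)₁ = (0.776, 0.636, -0.410).

(0.776, 0.636, -0.410)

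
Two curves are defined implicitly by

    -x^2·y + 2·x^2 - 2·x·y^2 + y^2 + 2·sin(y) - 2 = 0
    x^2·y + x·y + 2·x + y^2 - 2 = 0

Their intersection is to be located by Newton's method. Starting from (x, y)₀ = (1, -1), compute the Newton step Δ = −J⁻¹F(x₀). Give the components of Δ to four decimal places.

At (1, -1): F = (-1.682942, -1.0000).
Jacobian J = [[-2·x·y + 4·x - 2·y^2, -x^2 - 4·x·y + 2·y + 2·cos(y)], [2·x·y + y + 2, x^2 + x + 2·y]].
At the point, J = [[4.0000, 2.080605], [-1.0000, 0.0000]] (det J = 2.080605).
Solving J·Δ = −F gives Δ = (-1.0000, 2.7314).

(-1.0000, 2.7314)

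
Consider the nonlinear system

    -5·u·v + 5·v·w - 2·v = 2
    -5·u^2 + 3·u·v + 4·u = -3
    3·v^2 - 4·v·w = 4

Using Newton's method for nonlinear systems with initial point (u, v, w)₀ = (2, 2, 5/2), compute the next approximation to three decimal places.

At (2, 2, 5/2): F = (-1.000, 3.000, -12.000).
Jacobian J = [[-5·v, -5·u + 5·w - 2, 5·v], [-10·u + 3·v + 4, 3·u, 0], [0, 6·v - 4·w, -4·v]].
At the point, J = [[-10.000, 0.500, 10.000], [-10.000, 6.000, 0.000], [0.000, 2.000, -8.000]] (det J = 240.000).
Solving J·Δ = −F gives Δ = (-3.500, -6.333, -3.083).
Then the next iterate is (u, v, w)₁ = (-1.500, -4.333, -0.583).

(-1.500, -4.333, -0.583)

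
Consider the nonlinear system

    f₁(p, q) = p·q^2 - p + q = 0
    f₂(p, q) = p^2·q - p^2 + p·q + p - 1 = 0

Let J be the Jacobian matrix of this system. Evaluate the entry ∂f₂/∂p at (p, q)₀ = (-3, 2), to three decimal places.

-3.000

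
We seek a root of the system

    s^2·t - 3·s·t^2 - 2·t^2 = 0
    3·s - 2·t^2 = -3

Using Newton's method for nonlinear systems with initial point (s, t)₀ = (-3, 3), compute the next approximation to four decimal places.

(-3.3721, 0.9070)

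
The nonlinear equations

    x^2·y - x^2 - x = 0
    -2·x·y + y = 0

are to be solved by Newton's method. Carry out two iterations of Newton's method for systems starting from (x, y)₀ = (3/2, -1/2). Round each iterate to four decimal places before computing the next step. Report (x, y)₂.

(-0.0184, -1.9834)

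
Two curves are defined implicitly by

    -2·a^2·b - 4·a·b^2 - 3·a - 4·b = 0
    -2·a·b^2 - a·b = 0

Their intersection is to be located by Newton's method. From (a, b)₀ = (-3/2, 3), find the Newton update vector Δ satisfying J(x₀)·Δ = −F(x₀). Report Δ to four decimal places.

At (-3/2, 3): F = (33.0000, 31.5000).
Jacobian J = [[-4·a·b - 4·b^2 - 3, -2·a^2 - 8·a·b - 4], [-2·b^2 - b, -4·a·b - a]].
At the point, J = [[-21.0000, 27.5000], [-21.0000, 19.5000]] (det J = 168.0000).
Solving J·Δ = −F gives Δ = (1.3259, -0.1875).

(1.3259, -0.1875)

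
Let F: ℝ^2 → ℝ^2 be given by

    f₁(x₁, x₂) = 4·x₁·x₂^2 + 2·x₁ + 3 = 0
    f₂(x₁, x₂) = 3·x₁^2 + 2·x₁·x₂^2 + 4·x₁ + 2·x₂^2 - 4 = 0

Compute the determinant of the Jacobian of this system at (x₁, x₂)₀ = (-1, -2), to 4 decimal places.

J = [[4·x₂^2 + 2, 8·x₁·x₂], [6·x₁ + 2·x₂^2 + 4, 4·x₁·x₂ + 4·x₂]].
At the point, J = [[18.0000, 16.0000], [6.0000, 0.0000]].
det J = -96.0000.

-96.0000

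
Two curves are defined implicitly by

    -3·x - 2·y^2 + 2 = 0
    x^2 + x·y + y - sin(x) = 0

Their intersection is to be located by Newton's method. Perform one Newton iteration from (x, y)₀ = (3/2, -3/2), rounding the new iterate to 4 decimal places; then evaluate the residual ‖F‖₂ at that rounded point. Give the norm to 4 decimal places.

At (3/2, -3/2): F = (-7.0000, -2.497495).
Jacobian J = [[-3, -4·y], [2·x + y - cos(x), x + 1]].
At the point, J = [[-3.0000, 6.0000], [1.429263, 2.5000]] (det J = -16.075577).
Solving J·Δ = −F gives Δ = (-0.1565, 1.0884).
Then the next iterate is (x, y)₁ = (1.3435, -0.4116).
Re-evaluating at (1.3435, -0.4116): F = (-2.369329, -0.133872), so ‖F‖₂ = 2.3731.

2.3731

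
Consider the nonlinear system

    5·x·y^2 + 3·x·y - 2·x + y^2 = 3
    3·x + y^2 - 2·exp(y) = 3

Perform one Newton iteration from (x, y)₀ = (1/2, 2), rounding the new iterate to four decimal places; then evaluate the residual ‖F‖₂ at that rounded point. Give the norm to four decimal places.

At (1/2, 2): F = (13.0000, -12.278112).
Jacobian J = [[5·y^2 + 3·y - 2, 10·x·y + 3·x + 2·y], [3, 2·y - 2·exp(y)]].
At the point, J = [[24.0000, 15.5000], [3.0000, -10.778112]] (det J = -305.174693).
Solving J·Δ = −F gives Δ = (0.1645, -1.0934).
Then the next iterate is (x, y)₁ = (0.6645, 0.9066).
Re-evaluating at (0.6645, 0.9066): F = (1.031072, -5.136357), so ‖F‖₂ = 5.2388.

5.2388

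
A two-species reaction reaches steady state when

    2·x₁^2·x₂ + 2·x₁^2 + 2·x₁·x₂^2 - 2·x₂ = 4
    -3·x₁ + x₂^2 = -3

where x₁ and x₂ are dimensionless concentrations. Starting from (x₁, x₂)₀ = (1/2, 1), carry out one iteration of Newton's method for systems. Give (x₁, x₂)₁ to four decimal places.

(1.1852, 0.7778)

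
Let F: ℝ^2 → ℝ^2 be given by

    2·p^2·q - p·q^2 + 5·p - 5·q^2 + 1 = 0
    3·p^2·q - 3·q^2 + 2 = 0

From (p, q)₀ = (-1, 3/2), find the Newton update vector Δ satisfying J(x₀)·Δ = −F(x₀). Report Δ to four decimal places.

At (-1, 3/2): F = (-10.0000, -0.2500).
Jacobian J = [[4·p·q - q^2 + 5, 2·p^2 - 2·p·q - 10·q], [6·p·q, 3·p^2 - 6·q]].
At the point, J = [[-3.2500, -10.0000], [-9.0000, -6.0000]] (det J = -70.5000).
Solving J·Δ = −F gives Δ = (0.8156, -1.2651).

(0.8156, -1.2651)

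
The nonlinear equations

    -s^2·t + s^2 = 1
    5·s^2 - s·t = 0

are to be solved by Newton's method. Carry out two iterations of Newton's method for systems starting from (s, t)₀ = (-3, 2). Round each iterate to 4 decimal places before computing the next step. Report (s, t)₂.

(-0.6585, 1.5091)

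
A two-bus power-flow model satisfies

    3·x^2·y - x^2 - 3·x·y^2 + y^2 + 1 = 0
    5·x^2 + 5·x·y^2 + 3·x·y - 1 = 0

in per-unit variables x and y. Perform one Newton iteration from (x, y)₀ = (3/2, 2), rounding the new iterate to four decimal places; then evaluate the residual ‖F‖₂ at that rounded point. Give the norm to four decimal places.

At (3/2, 2): F = (-1.7500, 49.2500).
Jacobian J = [[6·x·y - 2·x - 3·y^2, 3·x^2 - 6·x·y + 2·y], [10·x + 5·y^2 + 3·y, 10·x·y + 3·x]].
At the point, J = [[3.0000, -7.2500], [41.0000, 34.5000]] (det J = 400.7500).
Solving J·Δ = −F gives Δ = (-0.7403, -0.5477).
Then the next iterate is (x, y)₁ = (0.7597, 1.4523).
Re-evaluating at (0.7597, 1.4523): F = (0.239569, 13.207360), so ‖F‖₂ = 13.2095.

13.2095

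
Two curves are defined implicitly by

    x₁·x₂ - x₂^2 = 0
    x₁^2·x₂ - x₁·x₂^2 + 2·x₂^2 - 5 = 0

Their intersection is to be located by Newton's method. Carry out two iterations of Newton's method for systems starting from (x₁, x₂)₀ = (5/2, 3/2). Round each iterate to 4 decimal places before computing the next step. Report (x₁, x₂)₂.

(1.5693, 1.5936)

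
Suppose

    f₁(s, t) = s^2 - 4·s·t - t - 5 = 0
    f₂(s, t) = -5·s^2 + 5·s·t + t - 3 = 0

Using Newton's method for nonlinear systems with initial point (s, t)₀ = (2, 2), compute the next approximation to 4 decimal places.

At (2, 2): F = (-19.0000, -1.0000).
Jacobian J = [[2·s - 4·t, -4·s - 1], [-10·s + 5·t, 5·s + 1]].
At the point, J = [[-4.0000, -9.0000], [-10.0000, 11.0000]] (det J = -134.0000).
Solving J·Δ = −F gives Δ = (-1.6269, -1.3881).
Then the next iterate is (s, t)₁ = (0.3731, 0.6119).

(0.3731, 0.6119)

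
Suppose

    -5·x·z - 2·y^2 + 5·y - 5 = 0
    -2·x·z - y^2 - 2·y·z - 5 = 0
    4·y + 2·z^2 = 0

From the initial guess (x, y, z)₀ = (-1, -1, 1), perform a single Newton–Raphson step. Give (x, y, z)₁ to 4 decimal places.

(-1.6429, -0.6786, 1.1786)

At (-1, -1, 1): F = (-7.0000, -2.0000, -2.0000).
Jacobian J = [[-5·z, -4·y + 5, -5·x], [-2·z, -2·y - 2·z, -2·x - 2·y], [0, 4, 4·z]].
At the point, J = [[-5.0000, 9.0000, 5.0000], [-2.0000, 0.0000, 4.0000], [0.0000, 4.0000, 4.0000]] (det J = 112.0000).
Solving J·Δ = −F gives Δ = (-0.6429, 0.3214, 0.1786).
Then the next iterate is (x, y, z)₁ = (-1.6429, -0.6786, 1.1786).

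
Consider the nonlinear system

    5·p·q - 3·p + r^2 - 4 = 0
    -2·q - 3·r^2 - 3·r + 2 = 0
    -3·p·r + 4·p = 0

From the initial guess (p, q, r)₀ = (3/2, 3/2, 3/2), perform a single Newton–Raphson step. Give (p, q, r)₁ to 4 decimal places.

(5.2023, -1.1568, 0.9220)

At (3/2, 3/2, 3/2): F = (5.0000, -12.2500, -0.7500).
Jacobian J = [[5·q - 3, 5·p, 2·r], [0, -2, -6·r - 3], [-3·r + 4, 0, -3·p]].
At the point, J = [[4.5000, 7.5000, 3.0000], [0.0000, -2.0000, -12.0000], [-0.5000, 0.0000, -4.5000]] (det J = 82.5000).
Solving J·Δ = −F gives Δ = (3.7023, -2.6568, -0.5780).
Then the next iterate is (p, q, r)₁ = (5.2023, -1.1568, 0.9220).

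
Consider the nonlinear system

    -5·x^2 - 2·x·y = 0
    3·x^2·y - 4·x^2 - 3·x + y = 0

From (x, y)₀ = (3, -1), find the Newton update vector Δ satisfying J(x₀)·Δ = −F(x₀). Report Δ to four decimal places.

(-1.4516, 0.2742)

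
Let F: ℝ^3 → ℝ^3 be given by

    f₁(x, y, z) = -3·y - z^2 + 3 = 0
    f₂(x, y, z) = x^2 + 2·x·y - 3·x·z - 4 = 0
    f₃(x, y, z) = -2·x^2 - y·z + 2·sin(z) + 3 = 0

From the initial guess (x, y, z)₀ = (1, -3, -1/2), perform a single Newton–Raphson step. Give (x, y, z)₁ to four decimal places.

(1.1297, 0.9180, -0.4961)

At (1, -3, -1/2): F = (11.7500, -7.5000, -1.458851).
Jacobian J = [[0, -3, -2·z], [2·x + 2·y - 3·z, 2·x, -3·x], [-4·x, -z, -y + 2·cos(z)]].
At the point, J = [[0.0000, -3.0000, 1.0000], [-2.5000, 2.0000, -3.0000], [-4.0000, 0.5000, 4.755165]] (det J = -64.913738).
Solving J·Δ = −F gives Δ = (0.1297, 3.9180, 0.0039).
Then the next iterate is (x, y, z)₁ = (1.1297, 0.9180, -0.4961).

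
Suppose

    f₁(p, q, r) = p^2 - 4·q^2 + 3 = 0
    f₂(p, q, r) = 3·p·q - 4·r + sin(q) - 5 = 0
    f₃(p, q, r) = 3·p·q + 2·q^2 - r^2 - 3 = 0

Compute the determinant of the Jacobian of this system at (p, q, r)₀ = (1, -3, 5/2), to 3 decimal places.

J = [[2·p, -8·q, 0], [3·q, 3·p + cos(q), -4], [3·q, 3·p + 4·q, -2·r]].
At the point, J = [[2.000, 24.000, 0.000], [-9.000, 2.01001, -4.000], [-9.000, -9.000, -5.000]].
det J = -308.100.

-308.100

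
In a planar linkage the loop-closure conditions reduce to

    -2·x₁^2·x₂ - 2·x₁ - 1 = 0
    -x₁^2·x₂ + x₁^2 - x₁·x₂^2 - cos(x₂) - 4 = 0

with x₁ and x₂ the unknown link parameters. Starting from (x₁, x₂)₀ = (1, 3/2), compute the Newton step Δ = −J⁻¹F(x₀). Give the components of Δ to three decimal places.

(-0.250, -2.001)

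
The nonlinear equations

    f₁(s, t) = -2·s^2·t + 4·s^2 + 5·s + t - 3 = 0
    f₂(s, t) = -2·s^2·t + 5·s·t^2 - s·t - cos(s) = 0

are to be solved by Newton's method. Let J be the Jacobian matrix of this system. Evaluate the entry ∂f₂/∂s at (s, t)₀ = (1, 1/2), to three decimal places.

-0.409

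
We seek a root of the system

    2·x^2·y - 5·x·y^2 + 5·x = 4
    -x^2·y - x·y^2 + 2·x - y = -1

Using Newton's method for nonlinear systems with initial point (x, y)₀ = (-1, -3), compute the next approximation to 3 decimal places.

(0.086, -3.014)

At (-1, -3): F = (30.000, 14.000).
Jacobian J = [[4·x·y - 5·y^2 + 5, 2·x^2 - 10·x·y], [-2·x·y - y^2 + 2, -x^2 - 2·x·y - 1]].
At the point, J = [[-28.000, -28.000], [-13.000, -8.000]] (det J = -140.000).
Solving J·Δ = −F gives Δ = (1.086, -0.014).
Then the next iterate is (x, y)₁ = (0.086, -3.014).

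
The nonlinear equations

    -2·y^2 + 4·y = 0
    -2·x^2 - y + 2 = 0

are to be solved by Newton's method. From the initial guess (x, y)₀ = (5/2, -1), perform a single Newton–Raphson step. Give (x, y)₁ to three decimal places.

At (5/2, -1): F = (-6.000, -9.500).
Jacobian J = [[0, -4·y + 4], [-4·x, -1]].
At the point, J = [[0.000, 8.000], [-10.000, -1.000]] (det J = 80.000).
Solving J·Δ = −F gives Δ = (-1.025, 0.750).
Then the next iterate is (x, y)₁ = (1.475, -0.250).

(1.475, -0.250)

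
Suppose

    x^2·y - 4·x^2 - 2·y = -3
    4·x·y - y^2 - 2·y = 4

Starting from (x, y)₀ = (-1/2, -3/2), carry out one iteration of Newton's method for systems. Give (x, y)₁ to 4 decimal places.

At (-1/2, -3/2): F = (4.6250, -0.2500).
Jacobian J = [[2·x·y - 8·x, x^2 - 2], [4·y, 4·x - 2·y - 2]].
At the point, J = [[5.5000, -1.7500], [-6.0000, -1.0000]] (det J = -16.0000).
Solving J·Δ = −F gives Δ = (-0.3164, 1.6484).
Then the next iterate is (x, y)₁ = (-0.8164, 0.1484).

(-0.8164, 0.1484)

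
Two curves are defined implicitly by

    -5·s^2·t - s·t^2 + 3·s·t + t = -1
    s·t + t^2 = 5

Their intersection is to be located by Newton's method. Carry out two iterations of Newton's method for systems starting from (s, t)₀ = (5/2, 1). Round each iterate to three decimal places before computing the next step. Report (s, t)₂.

At (5/2, 1): F = (-24.250, -1.500).
Jacobian J = [[-10·s·t - t^2 + 3·t, -5·s^2 - 2·s·t + 3·s + 1], [t, s + 2·t]].
At the point, J = [[-23.000, -27.750], [1.000, 4.500]] (det J = -75.750).
Solving J·Δ = −F gives Δ = (-1.990, 0.776).
Then the next iterate is (s, t)₁ = (0.510, 1.776).
Round to (0.510, 1.776) and repeat: F = (1.57496, -0.94006), J = [[-6.88378, -0.58202], [1.776, 4.062]].
Δ = (0.217, 0.136), so (s, t)₂ = (0.727, 1.912).

(0.727, 1.912)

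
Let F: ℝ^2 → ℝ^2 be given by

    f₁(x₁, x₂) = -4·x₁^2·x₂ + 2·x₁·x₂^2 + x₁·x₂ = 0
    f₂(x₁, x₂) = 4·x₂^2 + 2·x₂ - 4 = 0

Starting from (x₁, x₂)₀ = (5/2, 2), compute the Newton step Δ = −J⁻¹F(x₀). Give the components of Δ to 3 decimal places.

(-0.759, -0.889)

At (5/2, 2): F = (-25.000, 16.000).
Jacobian J = [[-8·x₁·x₂ + 2·x₂^2 + x₂, -4·x₁^2 + 4·x₁·x₂ + x₁], [0, 8·x₂ + 2]].
At the point, J = [[-30.000, -2.500], [0.000, 18.000]] (det J = -540.000).
Solving J·Δ = −F gives Δ = (-0.759, -0.889).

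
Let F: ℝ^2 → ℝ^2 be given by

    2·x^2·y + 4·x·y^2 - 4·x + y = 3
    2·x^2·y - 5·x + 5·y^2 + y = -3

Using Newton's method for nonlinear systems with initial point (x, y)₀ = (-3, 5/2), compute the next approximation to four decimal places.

(-1.2781, 1.6708)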